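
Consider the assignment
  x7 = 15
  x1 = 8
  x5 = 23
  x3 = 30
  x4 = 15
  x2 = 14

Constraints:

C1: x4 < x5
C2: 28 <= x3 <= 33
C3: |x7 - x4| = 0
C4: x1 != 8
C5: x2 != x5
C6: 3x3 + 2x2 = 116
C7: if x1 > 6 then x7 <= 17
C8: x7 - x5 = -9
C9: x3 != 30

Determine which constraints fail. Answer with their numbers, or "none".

Violated: 4, 6, 8, and 9.

C1: x4 = 15, x5 = 23; 15 < 23 — satisfied.
C2: x3 = 30 lies in [28, 33] — satisfied.
C3: |15 - 15| = 0 — satisfied.
C4: x1 = 8, but 8 is required to differ — violated.
C5: x2 = 14, x5 = 23; distinct — satisfied.
C6: 3x3 + 2x2 = 3(30) + 2(14) = 118, not 116 — violated.
C7: x1 = 8 > 6, so we need x7 ≤ 17; x7 = 15 ≤ 17 — satisfied.
C8: x7 - x5 = 15 - 23 = -8, not -9 — violated.
C9: x3 = 30, but 30 is required to differ — violated.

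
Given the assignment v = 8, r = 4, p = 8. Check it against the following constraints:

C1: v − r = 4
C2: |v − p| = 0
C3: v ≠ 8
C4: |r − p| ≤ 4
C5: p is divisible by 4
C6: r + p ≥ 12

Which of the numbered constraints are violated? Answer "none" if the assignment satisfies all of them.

Violated: 3.

C1: v − r = 8 − 4 = 4  true
C2: |8 − 8| = 0  true
C3: v = 8, but 8 is required to differ  false
C4: |4 − 8| = 4; 4 ≤ 4  true
C5: 8 / 4 = 2, so 4 divides 8  true
C6: r + p = 4 + 8 = 12; 12 ≥ 12  true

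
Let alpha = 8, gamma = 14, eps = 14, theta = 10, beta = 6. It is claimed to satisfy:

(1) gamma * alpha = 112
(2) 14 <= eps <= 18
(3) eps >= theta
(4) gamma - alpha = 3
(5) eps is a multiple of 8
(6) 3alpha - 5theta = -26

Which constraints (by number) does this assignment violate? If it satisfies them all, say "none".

Violated: 4, 5.

(1) gamma * alpha = 14 * 8 = 112 — OK.
(2) eps = 14 lies in [14, 18] — OK.
(3) eps = 14, theta = 10; 14 ≥ 10 — OK.
(4) gamma - alpha = 14 - 8 = 6, not 3 — violated.
(5) 14 = 8*1 + 6, so 8 does not divide 14 — violated.
(6) 3alpha - 5theta = 3(8) - 5(10) = -26 — OK.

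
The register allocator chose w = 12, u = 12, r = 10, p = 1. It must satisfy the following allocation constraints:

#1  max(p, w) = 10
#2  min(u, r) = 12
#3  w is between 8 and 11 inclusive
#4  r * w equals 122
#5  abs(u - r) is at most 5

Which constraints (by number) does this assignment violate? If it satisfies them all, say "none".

#1 max(1, 12) = 12, not 10  false
#2 min(12, 10) = 10, not 12  false
#3 w = 12 is outside [8, 11]  false
#4 r * w = 10 * 12 = 120, not 122  false
#5 abs(12 - 10) = 2; 2 ≤ 5  true

Constraints 1, 2, 3, 4 are violated.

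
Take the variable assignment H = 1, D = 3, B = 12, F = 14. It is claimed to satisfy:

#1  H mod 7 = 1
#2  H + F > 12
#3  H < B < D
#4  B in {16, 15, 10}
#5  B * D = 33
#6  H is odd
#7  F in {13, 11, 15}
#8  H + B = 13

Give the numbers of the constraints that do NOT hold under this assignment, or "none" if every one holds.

The assignment fails constraints 3, 4, 5, and 7.

#1 1 mod 7 = 1 — holds.
#2 H + F = 1 + 14 = 15; 15 > 12 — holds.
#3 values 1, 12, 3; B = 12 is not < D = 3 — does not hold.
#4 B = 12 is not in {16, 15, 10} — does not hold.
#5 B * D = 12 * 3 = 36, not 33 — does not hold.
#6 H = 1 is odd — holds.
#7 F = 14 is not in {13, 11, 15} — does not hold.
#8 H + B = 1 + 12 = 13 — holds.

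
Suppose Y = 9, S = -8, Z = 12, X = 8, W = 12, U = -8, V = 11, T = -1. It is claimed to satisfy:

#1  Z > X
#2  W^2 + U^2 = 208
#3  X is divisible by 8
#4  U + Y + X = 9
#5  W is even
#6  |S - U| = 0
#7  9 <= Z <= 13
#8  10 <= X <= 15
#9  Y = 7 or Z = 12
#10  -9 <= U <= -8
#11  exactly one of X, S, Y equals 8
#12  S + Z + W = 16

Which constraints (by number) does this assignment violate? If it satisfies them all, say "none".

#1 Z = 12, X = 8; 12 > 8  ✔
#2 W^2 + U^2 = 12^2 + (-8)^2 = 144 + 64 = 208  ✔
#3 8 / 8 = 1, so 8 divides 8  ✔
#4 U + Y + X = -8 + 9 + 8 = 9  ✔
#5 W = 12 is even  ✔
#6 |-8 - (-8)| = 0  ✔
#7 Z = 12 lies in [9, 13]  ✔
#8 X = 8 is outside [10, 15]  ✘
#9 Y = 9 ≠ 7, but Z = 12 = 12 (second disjunct)  ✔
#10 U = -8 lies in [-9, -8]  ✔
#11 X=8, S=-8, Y=9; 1 of them equals 8  ✔
#12 S + Z + W = -8 + 12 + 12 = 16  ✔

Violated: 8.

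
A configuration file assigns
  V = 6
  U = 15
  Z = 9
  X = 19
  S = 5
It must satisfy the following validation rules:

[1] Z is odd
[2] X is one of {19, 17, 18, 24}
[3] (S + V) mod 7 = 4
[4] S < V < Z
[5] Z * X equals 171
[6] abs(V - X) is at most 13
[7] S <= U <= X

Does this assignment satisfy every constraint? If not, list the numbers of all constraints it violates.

The assignment satisfies every constraint.

[1] Z = 9 is odd — holds.
[2] X = 19 is in {19, 17, 18, 24} — holds.
[3] S + V = 11; 11 mod 7 = 4 — holds.
[4] values 5 < 6 < 9 — holds.
[5] Z * X = 9 * 19 = 171 — holds.
[6] abs(6 - 19) = 13; 13 ≤ 13 — holds.
[7] values 5 <= 15 <= 19 — holds.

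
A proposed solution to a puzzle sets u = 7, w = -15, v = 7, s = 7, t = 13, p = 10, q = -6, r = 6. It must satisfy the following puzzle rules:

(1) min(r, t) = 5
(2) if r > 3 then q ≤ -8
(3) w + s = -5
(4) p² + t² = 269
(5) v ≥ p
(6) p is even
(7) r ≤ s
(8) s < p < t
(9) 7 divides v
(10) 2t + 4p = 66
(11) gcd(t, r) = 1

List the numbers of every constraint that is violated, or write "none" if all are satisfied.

(1) min(6, 13) = 6, not 5  ✗
(2) r = 6 > 3, so we need q ≤ -8; but q = -6 > -8  ✗
(3) w + s = -15 + 7 = -8, not -5  ✗
(4) p² + t² = 10² + 13² = 100 + 169 = 269  ✓
(5) v = 7, p = 10; 7 < 10 (want ≥)  ✗
(6) p = 10 is even  ✓
(7) r = 6, s = 7; 6 ≤ 7  ✓
(8) values 7 < 10 < 13  ✓
(9) 7 / 7 = 1, so 7 divides 7  ✓
(10) 2t + 4p = 2(13) + 4(10) = 66  ✓
(11) gcd(13, 6) = 1  ✓

No — constraints 1, 2, 3, and 5 are not satisfied.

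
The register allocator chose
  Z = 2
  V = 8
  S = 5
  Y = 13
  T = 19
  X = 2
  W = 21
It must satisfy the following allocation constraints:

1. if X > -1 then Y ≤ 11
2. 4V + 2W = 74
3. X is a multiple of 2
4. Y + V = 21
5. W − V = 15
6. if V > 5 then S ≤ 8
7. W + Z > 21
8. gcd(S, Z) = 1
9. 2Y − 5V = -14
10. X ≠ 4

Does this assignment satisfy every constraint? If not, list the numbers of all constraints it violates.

1. X = 2 > -1, so we need Y ≤ 11; but Y = 13 > 11 — violated.
2. 4V + 2W = 4(8) + 2(21) = 74 — satisfied.
3. 2 / 2 = 1, so 2 divides 2 — satisfied.
4. Y + V = 13 + 8 = 21 — satisfied.
5. W − V = 21 − 8 = 13, not 15 — violated.
6. V = 8 > 5, so we need S ≤ 8; S = 5 ≤ 8 — satisfied.
7. W + Z = 21 + 2 = 23; 23 > 21 — satisfied.
8. gcd(5, 2) = 1 — satisfied.
9. 2Y − 5V = 2(13) − 5(8) = -14 — satisfied.
10. X = 2, and 2 ≠ 4 — satisfied.

Constraints 1 and 5 are violated.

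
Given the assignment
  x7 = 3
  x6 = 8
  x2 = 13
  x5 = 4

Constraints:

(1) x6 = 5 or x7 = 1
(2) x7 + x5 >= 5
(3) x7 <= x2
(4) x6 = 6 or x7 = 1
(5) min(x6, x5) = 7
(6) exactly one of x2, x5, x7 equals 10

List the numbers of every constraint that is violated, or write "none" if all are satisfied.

Constraints 1, 4, 5, 6 do not hold.

(1) x6 = 8 ≠ 5 and x7 = 3 ≠ 1; both disjuncts false  fails
(2) x7 + x5 = 3 + 4 = 7; 7 ≥ 5  holds
(3) x7 = 3, x2 = 13; 3 ≤ 13  holds
(4) x6 = 8 ≠ 6 and x7 = 3 ≠ 1; both disjuncts false  fails
(5) min(8, 4) = 4, not 7  fails
(6) x2=13, x5=4, x7=3; 0 of them equal 10, not exactly one  fails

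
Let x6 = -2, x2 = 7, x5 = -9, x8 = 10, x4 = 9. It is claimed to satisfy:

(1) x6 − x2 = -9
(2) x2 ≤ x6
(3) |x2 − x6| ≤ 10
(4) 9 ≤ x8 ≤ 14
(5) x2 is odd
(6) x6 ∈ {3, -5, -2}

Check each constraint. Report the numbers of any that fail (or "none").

Constraint 2 is violated.

(1) x6 − x2 = -2 − 7 = -9  yes
(2) x2 = 7, x6 = -2; 7 > -2 (want ≤)  no
(3) |7 − (-2)| = 9; 9 ≤ 10  yes
(4) x8 = 10 lies in [9, 14]  yes
(5) x2 = 7 is odd  yes
(6) x6 = -2 is in {3, -5, -2}  yes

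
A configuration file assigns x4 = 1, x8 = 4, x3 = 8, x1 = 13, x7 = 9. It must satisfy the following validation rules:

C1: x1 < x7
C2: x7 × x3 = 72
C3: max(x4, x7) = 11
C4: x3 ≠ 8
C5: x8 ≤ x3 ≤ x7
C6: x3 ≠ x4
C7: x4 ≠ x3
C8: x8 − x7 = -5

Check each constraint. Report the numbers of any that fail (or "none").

C1: x1 = 13, x7 = 9; 13 ≥ 9 (want <)  ✗
C2: x7 × x3 = 9 × 8 = 72  ✓
C3: max(1, 9) = 9, not 11  ✗
C4: x3 = 8, but 8 is required to differ  ✗
C5: values 4 ≤ 8 ≤ 9  ✓
C6: x3 = 8, x4 = 1; distinct  ✓
C7: x4 = 1, x3 = 8; distinct  ✓
C8: x8 − x7 = 4 − 9 = -5  ✓

The assignment fails constraints 1, 3, 4.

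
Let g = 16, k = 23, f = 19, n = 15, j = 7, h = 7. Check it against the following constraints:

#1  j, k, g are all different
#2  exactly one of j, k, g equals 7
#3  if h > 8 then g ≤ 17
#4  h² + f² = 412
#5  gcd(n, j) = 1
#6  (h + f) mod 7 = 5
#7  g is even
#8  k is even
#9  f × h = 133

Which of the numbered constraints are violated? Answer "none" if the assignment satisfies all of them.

The assignment fails constraints 4 and 8.

#1 values 7, 23, 16 are pairwise distinct — OK.
#2 j=7, k=23, g=16; 1 of them equals 7 — OK.
#3 h = 7, not > 8; antecedent false, conditional vacuously true — OK.
#4 h² + f² = 7² + 19² = 49 + 361 = 410, not 412 — violated.
#5 gcd(15, 7) = 1 — OK.
#6 h + f = 26; 26 mod 7 = 5 — OK.
#7 g = 16 is even — OK.
#8 k = 23 is odd — violated.
#9 f × h = 19 × 7 = 133 — OK.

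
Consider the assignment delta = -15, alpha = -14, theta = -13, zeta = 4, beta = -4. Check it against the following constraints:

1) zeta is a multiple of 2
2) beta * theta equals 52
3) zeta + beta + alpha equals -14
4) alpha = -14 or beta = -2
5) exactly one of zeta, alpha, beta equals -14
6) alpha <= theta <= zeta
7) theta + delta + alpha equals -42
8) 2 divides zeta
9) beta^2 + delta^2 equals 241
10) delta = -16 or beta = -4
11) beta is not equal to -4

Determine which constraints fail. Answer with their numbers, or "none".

Constraint 11 is violated.

1) 4 / 2 = 2, so 2 divides 4  ✓
2) beta * theta = -4 * (-13) = 52  ✓
3) zeta + beta + alpha = 4 + (-4) + (-14) = -14  ✓
4) alpha = -14 = -14 (first disjunct)  ✓
5) zeta=4, alpha=-14, beta=-4; 1 of them equals -14  ✓
6) values -14 <= -13 <= 4  ✓
7) theta + delta + alpha = -13 + (-15) + (-14) = -42  ✓
8) 4 / 2 = 2, so 2 divides 4  ✓
9) beta^2 + delta^2 = (-4)^2 + (-15)^2 = 16 + 225 = 241  ✓
10) delta = -15 ≠ -16, but beta = -4 = -4 (second disjunct)  ✓
11) beta = -4, but -4 is required to differ  ✗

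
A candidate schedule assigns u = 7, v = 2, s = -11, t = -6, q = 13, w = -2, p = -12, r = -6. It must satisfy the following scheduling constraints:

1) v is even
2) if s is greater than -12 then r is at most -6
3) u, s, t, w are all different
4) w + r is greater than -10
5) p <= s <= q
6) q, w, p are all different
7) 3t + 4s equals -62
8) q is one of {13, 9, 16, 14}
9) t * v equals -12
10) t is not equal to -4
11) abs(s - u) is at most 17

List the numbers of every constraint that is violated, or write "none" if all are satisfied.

1) v = 2 is even — satisfied.
2) s = -11 > -12, so we need r ≤ -6; r = -6 ≤ -6 — satisfied.
3) values 7, -11, -6, -2 are pairwise distinct — satisfied.
4) w + r = -2 + (-6) = -8; -8 > -10 — satisfied.
5) values -12 <= -11 <= 13 — satisfied.
6) values 13, -2, -12 are pairwise distinct — satisfied.
7) 3t + 4s = 3(-6) + 4(-11) = -62 — satisfied.
8) q = 13 is in {13, 9, 16, 14} — satisfied.
9) t * v = -6 * 2 = -12 — satisfied.
10) t = -6, and -6 ≠ -4 — satisfied.
11) abs(-11 - 7) = 18; 18 > 17, exceeds bound 17 — violated.

Violated: 11.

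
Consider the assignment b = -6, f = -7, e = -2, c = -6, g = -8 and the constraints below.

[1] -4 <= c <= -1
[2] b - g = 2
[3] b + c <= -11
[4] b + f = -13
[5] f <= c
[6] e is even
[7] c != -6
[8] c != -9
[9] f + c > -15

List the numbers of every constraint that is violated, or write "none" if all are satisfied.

[1] c = -6 is outside [-4, -1] — violated.
[2] b - g = -6 - (-8) = 2 — OK.
[3] b + c = -6 + (-6) = -12; -12 ≤ -11 — OK.
[4] b + f = -6 + (-7) = -13 — OK.
[5] f = -7, c = -6; -7 ≤ -6 — OK.
[6] e = -2 is even — OK.
[7] c = -6, but -6 is required to differ — violated.
[8] c = -6, and -6 ≠ -9 — OK.
[9] f + c = -7 + (-6) = -13; -13 > -15 — OK.

Violated: 1 and 7.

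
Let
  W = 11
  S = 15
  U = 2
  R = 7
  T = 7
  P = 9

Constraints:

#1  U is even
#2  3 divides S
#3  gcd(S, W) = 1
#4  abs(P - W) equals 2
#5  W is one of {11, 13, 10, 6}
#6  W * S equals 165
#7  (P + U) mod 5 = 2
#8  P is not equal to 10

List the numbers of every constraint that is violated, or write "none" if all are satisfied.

#1 U = 2 is even  true
#2 15 / 3 = 5, so 3 divides 15  true
#3 gcd(15, 11) = 1  true
#4 abs(9 - 11) = 2  true
#5 W = 11 is in {11, 13, 10, 6}  true
#6 W * S = 11 * 15 = 165  true
#7 P + U = 11; 11 mod 5 = 1, not 2  false
#8 P = 9, and 9 ≠ 10  true

Constraint 7 is violated.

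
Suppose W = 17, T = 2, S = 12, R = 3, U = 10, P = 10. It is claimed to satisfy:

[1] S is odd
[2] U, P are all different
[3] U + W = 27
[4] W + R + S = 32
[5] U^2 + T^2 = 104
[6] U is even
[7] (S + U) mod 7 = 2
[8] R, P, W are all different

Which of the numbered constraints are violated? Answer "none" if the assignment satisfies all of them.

The assignment fails constraints 1, 2, 7.

[1] S = 12 is even — violated.
[2] U = P = 10, not all different — violated.
[3] U + W = 10 + 17 = 27 — OK.
[4] W + R + S = 17 + 3 + 12 = 32 — OK.
[5] U^2 + T^2 = 10^2 + 2^2 = 100 + 4 = 104 — OK.
[6] U = 10 is even — OK.
[7] S + U = 22; 22 mod 7 = 1, not 2 — violated.
[8] values 3, 10, 17 are pairwise distinct — OK.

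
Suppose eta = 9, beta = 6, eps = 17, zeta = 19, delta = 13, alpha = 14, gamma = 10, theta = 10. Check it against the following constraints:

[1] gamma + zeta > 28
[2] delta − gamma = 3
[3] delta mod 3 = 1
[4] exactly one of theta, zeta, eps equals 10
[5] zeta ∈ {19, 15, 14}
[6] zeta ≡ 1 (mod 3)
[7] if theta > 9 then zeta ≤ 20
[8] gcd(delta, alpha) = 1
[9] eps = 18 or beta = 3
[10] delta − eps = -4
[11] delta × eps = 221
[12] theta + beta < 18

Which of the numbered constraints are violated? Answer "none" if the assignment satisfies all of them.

The assignment fails constraint 9.

[1] gamma + zeta = 10 + 19 = 29; 29 > 28 — OK.
[2] delta − gamma = 13 − 10 = 3 — OK.
[3] 13 mod 3 = 1 — OK.
[4] theta=10, zeta=19, eps=17; 1 of them equals 10 — OK.
[5] zeta = 19 is in {19, 15, 14} — OK.
[6] 19 mod 3 = 1 — OK.
[7] theta = 10 > 9, so we need zeta ≤ 20; zeta = 19 ≤ 20 — OK.
[8] gcd(13, 14) = 1 — OK.
[9] eps = 17 ≠ 18 and beta = 6 ≠ 3; both disjuncts false — violated.
[10] delta − eps = 13 − 17 = -4 — OK.
[11] delta × eps = 13 × 17 = 221 — OK.
[12] theta + beta = 10 + 6 = 16; 16 < 18 — OK.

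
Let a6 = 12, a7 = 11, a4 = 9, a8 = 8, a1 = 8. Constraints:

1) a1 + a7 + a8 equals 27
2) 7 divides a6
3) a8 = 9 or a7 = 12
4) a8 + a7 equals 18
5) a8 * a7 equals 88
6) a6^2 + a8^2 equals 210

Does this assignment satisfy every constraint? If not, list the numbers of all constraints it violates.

Constraints 2, 3, 4, and 6 do not hold.

1) a1 + a7 + a8 = 8 + 11 + 8 = 27 — OK.
2) 12 = 7*1 + 5, so 7 does not divide 12 — violated.
3) a8 = 8 ≠ 9 and a7 = 11 ≠ 12; both disjuncts false — violated.
4) a8 + a7 = 8 + 11 = 19, not 18 — violated.
5) a8 * a7 = 8 * 11 = 88 — OK.
6) a6^2 + a8^2 = 12^2 + 8^2 = 144 + 64 = 208, not 210 — violated.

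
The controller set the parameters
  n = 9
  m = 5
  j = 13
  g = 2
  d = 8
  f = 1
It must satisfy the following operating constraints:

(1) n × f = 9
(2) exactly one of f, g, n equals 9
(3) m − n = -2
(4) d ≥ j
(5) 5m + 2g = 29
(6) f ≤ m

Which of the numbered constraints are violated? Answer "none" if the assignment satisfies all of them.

The assignment fails constraints 3, 4.

(1) n × f = 9 × 1 = 9  yes
(2) f=1, g=2, n=9; 1 of them equals 9  yes
(3) m − n = 5 − 9 = -4, not -2  no
(4) d = 8, j = 13; 8 < 13 (want ≥)  no
(5) 5m + 2g = 5(5) + 2(2) = 29  yes
(6) f = 1, m = 5; 1 ≤ 5  yes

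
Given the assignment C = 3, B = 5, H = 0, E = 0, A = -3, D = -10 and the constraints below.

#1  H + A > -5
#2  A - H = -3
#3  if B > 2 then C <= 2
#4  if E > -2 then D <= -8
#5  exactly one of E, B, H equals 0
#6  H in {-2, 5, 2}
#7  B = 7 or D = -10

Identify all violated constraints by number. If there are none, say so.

The assignment fails constraints 3, 5, 6.

#1 H + A = 0 + (-3) = -3; -3 > -5 — holds.
#2 A - H = -3 - 0 = -3 — holds.
#3 B = 5 > 2, so we need C ≤ 2; but C = 3 > 2 — fails.
#4 E = 0 > -2, so we need D ≤ -8; D = -10 ≤ -8 — holds.
#5 E=0, B=5, H=0; 2 of them equal 0, not exactly one — fails.
#6 H = 0 is not in {-2, 5, 2} — fails.
#7 B = 5 ≠ 7, but D = -10 = -10 (second disjunct) — holds.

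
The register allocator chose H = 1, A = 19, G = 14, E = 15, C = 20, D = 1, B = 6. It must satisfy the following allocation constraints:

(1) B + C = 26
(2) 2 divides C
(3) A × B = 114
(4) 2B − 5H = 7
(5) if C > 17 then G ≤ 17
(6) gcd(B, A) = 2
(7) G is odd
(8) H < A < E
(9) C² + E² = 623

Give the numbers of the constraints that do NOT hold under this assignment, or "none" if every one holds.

No — constraints 6, 7, 8, and 9 are not satisfied.

(1) B + C = 6 + 20 = 26  true
(2) 20 / 2 = 10, so 2 divides 20  true
(3) A × B = 19 × 6 = 114  true
(4) 2B − 5H = 2(6) − 5(1) = 7  true
(5) C = 20 > 17, so we need G ≤ 17; G = 14 ≤ 17  true
(6) gcd(6, 19) = 1, not 2  false
(7) G = 14 is even  false
(8) values 1, 19, 15; A = 19 is not < E = 15  false
(9) C² + E² = 20² + 15² = 400 + 225 = 625, not 623  false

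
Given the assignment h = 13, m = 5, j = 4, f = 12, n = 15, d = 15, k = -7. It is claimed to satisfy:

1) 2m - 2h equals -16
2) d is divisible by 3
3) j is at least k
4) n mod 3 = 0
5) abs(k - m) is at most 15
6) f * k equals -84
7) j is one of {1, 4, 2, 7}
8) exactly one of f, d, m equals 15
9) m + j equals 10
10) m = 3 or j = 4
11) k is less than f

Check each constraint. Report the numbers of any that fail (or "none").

The assignment fails constraint 9.

1) 2m - 2h = 2(5) - 2(13) = -16  OK
2) 15 / 3 = 5, so 3 divides 15  OK
3) j = 4, k = -7; 4 ≥ -7  OK
4) 15 mod 3 = 0  OK
5) abs(-7 - 5) = 12; 12 ≤ 15  OK
6) f * k = 12 * (-7) = -84  OK
7) j = 4 is in {1, 4, 2, 7}  OK
8) f=12, d=15, m=5; 1 of them equals 15  OK
9) m + j = 5 + 4 = 9, not 10  FAIL
10) m = 5 ≠ 3, but j = 4 = 4 (second disjunct)  OK
11) k = -7, f = 12; -7 < 12  OK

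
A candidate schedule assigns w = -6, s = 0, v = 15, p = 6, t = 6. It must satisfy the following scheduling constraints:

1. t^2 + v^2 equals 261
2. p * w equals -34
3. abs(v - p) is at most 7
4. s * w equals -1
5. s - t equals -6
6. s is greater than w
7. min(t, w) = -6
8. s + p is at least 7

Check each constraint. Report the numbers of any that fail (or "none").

Constraints 2, 3, 4, and 8 are violated.

1. t^2 + v^2 = 6^2 + 15^2 = 36 + 225 = 261 — holds.
2. p * w = 6 * (-6) = -36, not -34 — does not hold.
3. abs(15 - 6) = 9; 9 > 7, exceeds bound 7 — does not hold.
4. s * w = 0 * (-6) = 0, not -1 — does not hold.
5. s - t = 0 - 6 = -6 — holds.
6. s = 0, w = -6; 0 > -6 — holds.
7. min(6, -6) = -6 — holds.
8. s + p = 0 + 6 = 6; 6 < 7, bound 7 not met — does not hold.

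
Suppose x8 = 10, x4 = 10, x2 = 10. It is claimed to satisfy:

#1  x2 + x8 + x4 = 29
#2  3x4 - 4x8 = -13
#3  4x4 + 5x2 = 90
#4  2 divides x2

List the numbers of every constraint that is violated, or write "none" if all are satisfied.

No — constraints 1, 2 are not satisfied.

#1 x2 + x8 + x4 = 10 + 10 + 10 = 30, not 29  fails
#2 3x4 - 4x8 = 3(10) - 4(10) = -10, not -13  fails
#3 4x4 + 5x2 = 4(10) + 5(10) = 90  holds
#4 10 / 2 = 5, so 2 divides 10  holds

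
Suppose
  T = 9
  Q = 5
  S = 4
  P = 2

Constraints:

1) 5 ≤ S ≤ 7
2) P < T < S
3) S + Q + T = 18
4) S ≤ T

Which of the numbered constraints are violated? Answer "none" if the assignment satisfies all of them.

Constraints 1, 2 do not hold.

1) S = 4 is outside [5, 7]  false
2) values 2, 9, 4; T = 9 is not < S = 4  false
3) S + Q + T = 4 + 5 + 9 = 18  true
4) S = 4, T = 9; 4 ≤ 9  true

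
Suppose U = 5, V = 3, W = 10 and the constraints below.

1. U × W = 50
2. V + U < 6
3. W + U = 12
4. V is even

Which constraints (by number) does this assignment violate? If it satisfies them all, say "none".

The assignment fails constraints 2, 3, and 4.

1. U × W = 5 × 10 = 50  ✔
2. V + U = 3 + 5 = 8; 8 ≥ 6, bound 6 not met  ✘
3. W + U = 10 + 5 = 15, not 12  ✘
4. V = 3 is odd  ✘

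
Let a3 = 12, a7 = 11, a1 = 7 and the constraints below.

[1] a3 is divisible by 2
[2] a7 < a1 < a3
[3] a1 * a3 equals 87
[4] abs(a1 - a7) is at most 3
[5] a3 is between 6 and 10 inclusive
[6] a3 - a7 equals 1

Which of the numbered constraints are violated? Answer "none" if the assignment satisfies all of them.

Violated: 2, 3, 4, and 5.

[1] 12 / 2 = 6, so 2 divides 12 — holds.
[2] values 11, 7, 12; a7 = 11 is not < a1 = 7 — fails.
[3] a1 * a3 = 7 * 12 = 84, not 87 — fails.
[4] abs(7 - 11) = 4; 4 > 3, exceeds bound 3 — fails.
[5] a3 = 12 is outside [6, 10] — fails.
[6] a3 - a7 = 12 - 11 = 1 — holds.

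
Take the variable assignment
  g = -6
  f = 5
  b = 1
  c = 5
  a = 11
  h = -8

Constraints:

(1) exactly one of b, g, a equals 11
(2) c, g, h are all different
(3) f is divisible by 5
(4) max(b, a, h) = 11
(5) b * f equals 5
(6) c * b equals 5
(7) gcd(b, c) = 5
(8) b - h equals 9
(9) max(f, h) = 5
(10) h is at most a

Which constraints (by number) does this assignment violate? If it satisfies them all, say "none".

(1) b=1, g=-6, a=11; 1 of them equals 11  ✓
(2) values 5, -6, -8 are pairwise distinct  ✓
(3) 5 / 5 = 1, so 5 divides 5  ✓
(4) max(1, 11, -8) = 11  ✓
(5) b * f = 1 * 5 = 5  ✓
(6) c * b = 5 * 1 = 5  ✓
(7) gcd(1, 5) = 1, not 5  ✗
(8) b - h = 1 - (-8) = 9  ✓
(9) max(5, -8) = 5  ✓
(10) h = -8, a = 11; -8 ≤ 11  ✓

No — constraint 7 is not satisfied.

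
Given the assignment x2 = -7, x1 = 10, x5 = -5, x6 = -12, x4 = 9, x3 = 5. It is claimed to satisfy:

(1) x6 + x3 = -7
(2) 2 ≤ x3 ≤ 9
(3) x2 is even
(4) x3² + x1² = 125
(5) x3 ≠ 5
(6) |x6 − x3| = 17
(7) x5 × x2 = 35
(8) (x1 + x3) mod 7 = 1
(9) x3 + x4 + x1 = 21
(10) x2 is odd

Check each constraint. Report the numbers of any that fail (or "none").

Constraints 3, 5, and 9 do not hold.

(1) x6 + x3 = -12 + 5 = -7  holds
(2) x3 = 5 lies in [2, 9]  holds
(3) x2 = -7 is odd  fails
(4) x3² + x1² = 5² + 10² = 25 + 100 = 125  holds
(5) x3 = 5, but 5 is required to differ  fails
(6) |-12 − 5| = 17  holds
(7) x5 × x2 = -5 × (-7) = 35  holds
(8) x1 + x3 = 15; 15 mod 7 = 1  holds
(9) x3 + x4 + x1 = 5 + 9 + 10 = 24, not 21  fails
(10) x2 = -7 is odd  holds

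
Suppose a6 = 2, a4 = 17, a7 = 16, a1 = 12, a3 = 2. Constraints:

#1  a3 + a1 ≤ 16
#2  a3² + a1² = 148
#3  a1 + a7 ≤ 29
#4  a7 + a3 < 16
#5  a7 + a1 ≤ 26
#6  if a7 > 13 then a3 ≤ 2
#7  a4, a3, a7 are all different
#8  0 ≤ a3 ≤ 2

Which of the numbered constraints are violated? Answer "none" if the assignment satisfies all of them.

Violated: 4 and 5.

#1 a3 + a1 = 2 + 12 = 14; 14 ≤ 16  OK
#2 a3² + a1² = 2² + 12² = 4 + 144 = 148  OK
#3 a1 + a7 = 12 + 16 = 28; 28 ≤ 29  OK
#4 a7 + a3 = 16 + 2 = 18; 18 ≥ 16, bound 16 not met  FAIL
#5 a7 + a1 = 16 + 12 = 28; 28 > 26, bound 26 not met  FAIL
#6 a7 = 16 > 13, so we need a3 ≤ 2; a3 = 2 ≤ 2  OK
#7 values 17, 2, 16 are pairwise distinct  OK
#8 a3 = 2 lies in [0, 2]  OK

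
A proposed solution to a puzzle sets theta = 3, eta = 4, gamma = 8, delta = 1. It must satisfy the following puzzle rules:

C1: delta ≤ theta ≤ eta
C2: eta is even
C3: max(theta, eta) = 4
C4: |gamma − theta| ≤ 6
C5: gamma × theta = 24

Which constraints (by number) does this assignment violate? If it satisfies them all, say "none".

Yes — all constraints hold.

C1: values 1 ≤ 3 ≤ 4 — satisfied.
C2: eta = 4 is even — satisfied.
C3: max(3, 4) = 4 — satisfied.
C4: |8 − 3| = 5; 5 ≤ 6 — satisfied.
C5: gamma × theta = 8 × 3 = 24 — satisfied.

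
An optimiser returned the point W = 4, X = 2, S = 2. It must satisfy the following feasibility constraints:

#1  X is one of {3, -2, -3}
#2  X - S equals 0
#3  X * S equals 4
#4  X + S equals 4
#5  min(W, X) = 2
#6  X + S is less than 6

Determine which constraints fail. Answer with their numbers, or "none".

#1 X = 2 is not in {3, -2, -3} — violated.
#2 X - S = 2 - 2 = 0 — OK.
#3 X * S = 2 * 2 = 4 — OK.
#4 X + S = 2 + 2 = 4 — OK.
#5 min(4, 2) = 2 — OK.
#6 X + S = 2 + 2 = 4; 4 < 6 — OK.

Constraint 1 does not hold.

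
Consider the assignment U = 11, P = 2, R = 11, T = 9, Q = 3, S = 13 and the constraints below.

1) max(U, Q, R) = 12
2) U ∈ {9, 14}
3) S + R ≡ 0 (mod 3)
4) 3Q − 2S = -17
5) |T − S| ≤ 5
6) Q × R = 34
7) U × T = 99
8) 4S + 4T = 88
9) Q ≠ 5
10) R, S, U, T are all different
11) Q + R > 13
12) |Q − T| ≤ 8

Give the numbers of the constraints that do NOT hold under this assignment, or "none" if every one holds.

Violated: 1, 2, 6, 10.

1) max(11, 3, 11) = 11, not 12 — violated.
2) U = 11 is not in {9, 14} — violated.
3) S + R = 24; 24 mod 3 = 0 — OK.
4) 3Q − 2S = 3(3) − 2(13) = -17 — OK.
5) |9 − 13| = 4; 4 ≤ 5 — OK.
6) Q × R = 3 × 11 = 33, not 34 — violated.
7) U × T = 11 × 9 = 99 — OK.
8) 4S + 4T = 4(13) + 4(9) = 88 — OK.
9) Q = 3, and 3 ≠ 5 — OK.
10) R = U = 11, not all different — violated.
11) Q + R = 3 + 11 = 14; 14 > 13 — OK.
12) |3 − 9| = 6; 6 ≤ 8 — OK.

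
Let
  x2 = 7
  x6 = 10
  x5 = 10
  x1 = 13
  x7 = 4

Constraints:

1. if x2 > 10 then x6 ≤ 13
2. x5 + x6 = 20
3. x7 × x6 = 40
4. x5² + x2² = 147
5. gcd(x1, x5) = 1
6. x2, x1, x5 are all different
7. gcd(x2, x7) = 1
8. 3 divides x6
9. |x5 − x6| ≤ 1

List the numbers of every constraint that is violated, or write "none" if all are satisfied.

No — constraints 4, 8 are not satisfied.

1. x2 = 7, not > 10; antecedent false, conditional vacuously true — holds.
2. x5 + x6 = 10 + 10 = 20 — holds.
3. x7 × x6 = 4 × 10 = 40 — holds.
4. x5² + x2² = 10² + 7² = 100 + 49 = 149, not 147 — fails.
5. gcd(13, 10) = 1 — holds.
6. values 7, 13, 10 are pairwise distinct — holds.
7. gcd(7, 4) = 1 — holds.
8. 10 = 3×3 + 1, so 3 does not divide 10 — fails.
9. |10 − 10| = 0; 0 ≤ 1 — holds.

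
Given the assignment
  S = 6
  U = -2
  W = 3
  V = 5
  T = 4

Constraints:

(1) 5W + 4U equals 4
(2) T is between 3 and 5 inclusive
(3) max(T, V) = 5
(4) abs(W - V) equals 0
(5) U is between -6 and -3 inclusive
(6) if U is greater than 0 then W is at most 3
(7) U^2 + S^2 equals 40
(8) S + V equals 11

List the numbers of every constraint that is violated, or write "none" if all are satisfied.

(1) 5W + 4U = 5(3) + 4(-2) = 7, not 4  no
(2) T = 4 lies in [3, 5]  yes
(3) max(4, 5) = 5  yes
(4) abs(3 - 5) = 2, not 0  no
(5) U = -2 is outside [-6, -3]  no
(6) U = -2, not > 0; antecedent false, conditional vacuously true  yes
(7) U^2 + S^2 = (-2)^2 + 6^2 = 4 + 36 = 40  yes
(8) S + V = 6 + 5 = 11  yes

Constraints 1, 4, 5 are violated.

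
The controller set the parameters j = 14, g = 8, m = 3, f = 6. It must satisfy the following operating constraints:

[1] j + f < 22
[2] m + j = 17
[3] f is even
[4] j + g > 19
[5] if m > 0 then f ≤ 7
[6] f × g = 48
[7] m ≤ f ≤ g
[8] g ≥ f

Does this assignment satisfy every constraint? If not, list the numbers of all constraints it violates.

[1] j + f = 14 + 6 = 20; 20 < 22 — holds.
[2] m + j = 3 + 14 = 17 — holds.
[3] f = 6 is even — holds.
[4] j + g = 14 + 8 = 22; 22 > 19 — holds.
[5] m = 3 > 0, so we need f ≤ 7; f = 6 ≤ 7 — holds.
[6] f × g = 6 × 8 = 48 — holds.
[7] values 3 ≤ 6 ≤ 8 — holds.
[8] g = 8, f = 6; 8 ≥ 6 — holds.

None — every constraint holds.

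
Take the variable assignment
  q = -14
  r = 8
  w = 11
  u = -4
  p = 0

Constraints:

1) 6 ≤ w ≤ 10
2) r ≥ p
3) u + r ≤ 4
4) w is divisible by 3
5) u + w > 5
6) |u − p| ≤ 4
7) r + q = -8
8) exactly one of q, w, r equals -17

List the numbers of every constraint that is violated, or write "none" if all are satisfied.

1) w = 11 is outside [6, 10]  FAIL
2) r = 8, p = 0; 8 ≥ 0  OK
3) u + r = -4 + 8 = 4; 4 ≤ 4  OK
4) 11 = 3×3 + 2, so 3 does not divide 11  FAIL
5) u + w = -4 + 11 = 7; 7 > 5  OK
6) |-4 − 0| = 4; 4 ≤ 4  OK
7) r + q = 8 + (-14) = -6, not -8  FAIL
8) q=-14, w=11, r=8; 0 of them equal -17, not exactly one  FAIL

Constraints 1, 4, 7, and 8 do not hold.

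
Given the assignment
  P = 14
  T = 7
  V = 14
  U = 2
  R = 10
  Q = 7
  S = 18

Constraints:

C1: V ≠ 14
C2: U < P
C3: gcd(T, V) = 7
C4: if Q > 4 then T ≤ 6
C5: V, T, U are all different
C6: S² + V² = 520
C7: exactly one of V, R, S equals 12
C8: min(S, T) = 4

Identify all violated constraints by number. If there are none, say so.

Constraints 1, 4, 7, 8 do not hold.

C1: V = 14, but 14 is required to differ  false
C2: U = 2, P = 14; 2 < 14  true
C3: gcd(7, 14) = 7  true
C4: Q = 7 > 4, so we need T ≤ 6; but T = 7 > 6  false
C5: values 14, 7, 2 are pairwise distinct  true
C6: S² + V² = 18² + 14² = 324 + 196 = 520  true
C7: V=14, R=10, S=18; 0 of them equal 12, not exactly one  false
C8: min(18, 7) = 7, not 4  false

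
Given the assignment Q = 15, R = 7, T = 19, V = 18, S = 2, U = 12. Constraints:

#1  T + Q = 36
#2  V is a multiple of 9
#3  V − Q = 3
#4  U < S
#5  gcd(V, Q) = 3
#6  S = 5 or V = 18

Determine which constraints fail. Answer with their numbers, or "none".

#1 T + Q = 19 + 15 = 34, not 36  FAIL
#2 18 / 9 = 2, so 9 divides 18  OK
#3 V − Q = 18 − 15 = 3  OK
#4 U = 12, S = 2; 12 ≥ 2 (want <)  FAIL
#5 gcd(18, 15) = 3  OK
#6 S = 2 ≠ 5, but V = 18 = 18 (second disjunct)  OK

No — constraints 1 and 4 are not satisfied.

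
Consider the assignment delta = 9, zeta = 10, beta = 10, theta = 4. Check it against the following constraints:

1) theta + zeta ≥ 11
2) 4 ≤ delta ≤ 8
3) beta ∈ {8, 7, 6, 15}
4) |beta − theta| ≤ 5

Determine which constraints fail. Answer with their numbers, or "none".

Violated: 2, 3, 4.

1) theta + zeta = 4 + 10 = 14; 14 ≥ 11  true
2) delta = 9 is outside [4, 8]  false
3) beta = 10 is not in {8, 7, 6, 15}  false
4) |10 − 4| = 6; 6 > 5, exceeds bound 5  false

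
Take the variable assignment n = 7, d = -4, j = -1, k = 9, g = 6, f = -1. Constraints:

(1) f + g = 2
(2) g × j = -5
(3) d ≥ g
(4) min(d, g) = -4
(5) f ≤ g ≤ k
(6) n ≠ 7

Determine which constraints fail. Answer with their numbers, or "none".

(1) f + g = -1 + 6 = 5, not 2  FAIL
(2) g × j = 6 × (-1) = -6, not -5  FAIL
(3) d = -4, g = 6; -4 < 6 (want ≥)  FAIL
(4) min(-4, 6) = -4  OK
(5) values -1 ≤ 6 ≤ 9  OK
(6) n = 7, but 7 is required to differ  FAIL

Constraints 1, 2, 3, and 6 do not hold.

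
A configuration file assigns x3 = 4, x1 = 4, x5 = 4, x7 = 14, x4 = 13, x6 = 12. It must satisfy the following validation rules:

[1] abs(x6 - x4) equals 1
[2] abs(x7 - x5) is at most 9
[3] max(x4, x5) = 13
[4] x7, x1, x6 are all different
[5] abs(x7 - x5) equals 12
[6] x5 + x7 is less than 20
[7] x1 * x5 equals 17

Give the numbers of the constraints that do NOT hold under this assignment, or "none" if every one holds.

The assignment fails constraints 2, 5, 7.

[1] abs(12 - 13) = 1 — OK.
[2] abs(14 - 4) = 10; 10 > 9, exceeds bound 9 — violated.
[3] max(13, 4) = 13 — OK.
[4] values 14, 4, 12 are pairwise distinct — OK.
[5] abs(14 - 4) = 10, not 12 — violated.
[6] x5 + x7 = 4 + 14 = 18; 18 < 20 — OK.
[7] x1 * x5 = 4 * 4 = 16, not 17 — violated.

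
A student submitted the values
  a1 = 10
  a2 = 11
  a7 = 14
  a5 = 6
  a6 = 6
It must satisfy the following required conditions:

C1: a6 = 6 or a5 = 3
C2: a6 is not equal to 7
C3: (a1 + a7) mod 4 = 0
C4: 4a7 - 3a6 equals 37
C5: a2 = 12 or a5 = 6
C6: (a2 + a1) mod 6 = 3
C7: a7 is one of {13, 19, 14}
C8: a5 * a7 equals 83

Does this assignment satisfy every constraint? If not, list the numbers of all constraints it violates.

Constraints 4 and 8 are violated.

C1: a6 = 6 = 6 (first disjunct)  ✔
C2: a6 = 6, and 6 ≠ 7  ✔
C3: a1 + a7 = 24; 24 mod 4 = 0  ✔
C4: 4a7 - 3a6 = 4(14) - 3(6) = 38, not 37  ✘
C5: a2 = 11 ≠ 12, but a5 = 6 = 6 (second disjunct)  ✔
C6: a2 + a1 = 21; 21 mod 6 = 3  ✔
C7: a7 = 14 is in {13, 19, 14}  ✔
C8: a5 * a7 = 6 * 14 = 84, not 83  ✘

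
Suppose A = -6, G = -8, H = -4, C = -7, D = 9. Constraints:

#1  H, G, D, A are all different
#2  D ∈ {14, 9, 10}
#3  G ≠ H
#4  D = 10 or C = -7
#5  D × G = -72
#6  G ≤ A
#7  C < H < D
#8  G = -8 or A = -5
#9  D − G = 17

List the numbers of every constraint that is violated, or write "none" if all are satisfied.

Yes — all constraints hold.

#1 values -4, -8, 9, -6 are pairwise distinct — holds.
#2 D = 9 is in {14, 9, 10} — holds.
#3 G = -8, H = -4; distinct — holds.
#4 D = 9 ≠ 10, but C = -7 = -7 (second disjunct) — holds.
#5 D × G = 9 × (-8) = -72 — holds.
#6 G = -8, A = -6; -8 ≤ -6 — holds.
#7 values -7 < -4 < 9 — holds.
#8 G = -8 = -8 (first disjunct) — holds.
#9 D − G = 9 − (-8) = 17 — holds.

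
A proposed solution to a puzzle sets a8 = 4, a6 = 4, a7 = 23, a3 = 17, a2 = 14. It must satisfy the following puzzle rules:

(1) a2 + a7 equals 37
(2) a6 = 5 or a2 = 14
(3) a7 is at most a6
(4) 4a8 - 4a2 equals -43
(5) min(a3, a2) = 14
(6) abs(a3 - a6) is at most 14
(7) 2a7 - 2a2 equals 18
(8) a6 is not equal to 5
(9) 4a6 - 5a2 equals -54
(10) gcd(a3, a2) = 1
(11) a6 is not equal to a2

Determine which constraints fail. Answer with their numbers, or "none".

(1) a2 + a7 = 14 + 23 = 37  ✔
(2) a6 = 4 ≠ 5, but a2 = 14 = 14 (second disjunct)  ✔
(3) a7 = 23, a6 = 4; 23 > 4 (want ≤)  ✘
(4) 4a8 - 4a2 = 4(4) - 4(14) = -40, not -43  ✘
(5) min(17, 14) = 14  ✔
(6) abs(17 - 4) = 13; 13 ≤ 14  ✔
(7) 2a7 - 2a2 = 2(23) - 2(14) = 18  ✔
(8) a6 = 4, and 4 ≠ 5  ✔
(9) 4a6 - 5a2 = 4(4) - 5(14) = -54  ✔
(10) gcd(17, 14) = 1  ✔
(11) a6 = 4, a2 = 14; distinct  ✔

Constraints 3 and 4 do not hold.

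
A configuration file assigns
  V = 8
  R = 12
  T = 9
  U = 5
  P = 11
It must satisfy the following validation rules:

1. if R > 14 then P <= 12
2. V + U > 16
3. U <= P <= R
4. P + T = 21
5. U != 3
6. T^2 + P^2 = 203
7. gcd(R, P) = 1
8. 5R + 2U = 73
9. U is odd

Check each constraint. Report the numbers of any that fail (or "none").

Violated: 2, 4, 6, 8.

1. R = 12, not > 14; antecedent false, conditional vacuously true — OK.
2. V + U = 8 + 5 = 13; 13 ≤ 16, bound 16 not met — violated.
3. values 5 <= 11 <= 12 — OK.
4. P + T = 11 + 9 = 20, not 21 — violated.
5. U = 5, and 5 ≠ 3 — OK.
6. T^2 + P^2 = 9^2 + 11^2 = 81 + 121 = 202, not 203 — violated.
7. gcd(12, 11) = 1 — OK.
8. 5R + 2U = 5(12) + 2(5) = 70, not 73 — violated.
9. U = 5 is odd — OK.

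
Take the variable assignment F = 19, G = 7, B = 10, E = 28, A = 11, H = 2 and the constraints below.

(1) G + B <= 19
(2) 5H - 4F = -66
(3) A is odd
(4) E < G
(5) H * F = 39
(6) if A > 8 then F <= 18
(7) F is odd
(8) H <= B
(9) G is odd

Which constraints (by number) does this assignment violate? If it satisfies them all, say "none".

(1) G + B = 7 + 10 = 17; 17 ≤ 19 — satisfied.
(2) 5H - 4F = 5(2) - 4(19) = -66 — satisfied.
(3) A = 11 is odd — satisfied.
(4) E = 28, G = 7; 28 ≥ 7 (want <) — violated.
(5) H * F = 2 * 19 = 38, not 39 — violated.
(6) A = 11 > 8, so we need F ≤ 18; but F = 19 > 18 — violated.
(7) F = 19 is odd — satisfied.
(8) H = 2, B = 10; 2 ≤ 10 — satisfied.
(9) G = 7 is odd — satisfied.

Violated: 4, 5, and 6.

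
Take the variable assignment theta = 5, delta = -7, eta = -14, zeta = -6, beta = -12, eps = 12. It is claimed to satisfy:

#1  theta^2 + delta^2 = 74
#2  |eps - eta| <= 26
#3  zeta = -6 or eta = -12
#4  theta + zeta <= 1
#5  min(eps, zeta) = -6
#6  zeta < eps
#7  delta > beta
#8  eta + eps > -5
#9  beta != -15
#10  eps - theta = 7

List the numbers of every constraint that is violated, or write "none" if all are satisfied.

Yes — all constraints hold.

#1 theta^2 + delta^2 = 5^2 + (-7)^2 = 25 + 49 = 74  yes
#2 |12 - (-14)| = 26; 26 ≤ 26  yes
#3 zeta = -6 = -6 (first disjunct)  yes
#4 theta + zeta = 5 + (-6) = -1; -1 ≤ 1  yes
#5 min(12, -6) = -6  yes
#6 zeta = -6, eps = 12; -6 < 12  yes
#7 delta = -7, beta = -12; -7 > -12  yes
#8 eta + eps = -14 + 12 = -2; -2 > -5  yes
#9 beta = -12, and -12 ≠ -15  yes
#10 eps - theta = 12 - 5 = 7  yes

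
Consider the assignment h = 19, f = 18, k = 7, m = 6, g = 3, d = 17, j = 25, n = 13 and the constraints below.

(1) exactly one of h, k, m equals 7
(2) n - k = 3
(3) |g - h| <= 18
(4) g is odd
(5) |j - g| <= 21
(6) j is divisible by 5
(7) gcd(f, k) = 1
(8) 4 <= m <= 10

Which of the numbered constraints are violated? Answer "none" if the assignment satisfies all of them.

(1) h=19, k=7, m=6; 1 of them equals 7  true
(2) n - k = 13 - 7 = 6, not 3  false
(3) |3 - 19| = 16; 16 ≤ 18  true
(4) g = 3 is odd  true
(5) |25 - 3| = 22; 22 > 21, exceeds bound 21  false
(6) 25 / 5 = 5, so 5 divides 25  true
(7) gcd(18, 7) = 1  true
(8) m = 6 lies in [4, 10]  true

Constraints 2 and 5 are violated.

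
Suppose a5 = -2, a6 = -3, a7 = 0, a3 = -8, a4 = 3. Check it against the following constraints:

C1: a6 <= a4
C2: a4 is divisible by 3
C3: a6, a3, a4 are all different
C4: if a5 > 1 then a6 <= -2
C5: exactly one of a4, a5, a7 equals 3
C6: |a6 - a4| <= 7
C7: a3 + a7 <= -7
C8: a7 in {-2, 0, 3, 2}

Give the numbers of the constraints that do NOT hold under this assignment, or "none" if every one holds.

The assignment satisfies every constraint.

C1: a6 = -3, a4 = 3; -3 ≤ 3  yes
C2: 3 / 3 = 1, so 3 divides 3  yes
C3: values -3, -8, 3 are pairwise distinct  yes
C4: a5 = -2, not > 1; antecedent false, conditional vacuously true  yes
C5: a4=3, a5=-2, a7=0; 1 of them equals 3  yes
C6: |-3 - 3| = 6; 6 ≤ 7  yes
C7: a3 + a7 = -8 + 0 = -8; -8 ≤ -7  yes
C8: a7 = 0 is in {-2, 0, 3, 2}  yes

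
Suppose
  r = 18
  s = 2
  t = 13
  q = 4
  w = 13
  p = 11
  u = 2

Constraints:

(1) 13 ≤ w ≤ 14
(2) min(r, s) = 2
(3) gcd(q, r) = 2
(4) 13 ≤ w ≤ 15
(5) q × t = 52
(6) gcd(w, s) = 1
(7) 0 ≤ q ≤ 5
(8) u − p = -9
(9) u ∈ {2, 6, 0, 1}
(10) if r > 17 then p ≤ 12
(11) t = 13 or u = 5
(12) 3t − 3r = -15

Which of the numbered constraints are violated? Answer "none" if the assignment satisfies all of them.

(1) w = 13 lies in [13, 14]  true
(2) min(18, 2) = 2  true
(3) gcd(4, 18) = 2  true
(4) w = 13 lies in [13, 15]  true
(5) q × t = 4 × 13 = 52  true
(6) gcd(13, 2) = 1  true
(7) q = 4 lies in [0, 5]  true
(8) u − p = 2 − 11 = -9  true
(9) u = 2 is in {2, 6, 0, 1}  true
(10) r = 18 > 17, so we need p ≤ 12; p = 11 ≤ 12  true
(11) t = 13 = 13 (first disjunct)  true
(12) 3t − 3r = 3(13) − 3(18) = -15  true

The assignment satisfies every constraint.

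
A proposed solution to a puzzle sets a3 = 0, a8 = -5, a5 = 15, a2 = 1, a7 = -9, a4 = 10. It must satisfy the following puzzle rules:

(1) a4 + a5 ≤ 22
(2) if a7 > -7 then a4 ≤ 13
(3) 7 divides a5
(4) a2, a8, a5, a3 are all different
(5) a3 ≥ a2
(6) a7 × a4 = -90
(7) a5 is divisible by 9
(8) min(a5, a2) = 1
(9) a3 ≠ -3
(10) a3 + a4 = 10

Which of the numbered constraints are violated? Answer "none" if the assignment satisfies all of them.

Violated: 1, 3, 5, 7.

(1) a4 + a5 = 10 + 15 = 25; 25 > 22, bound 22 not met — fails.
(2) a7 = -9, not > -7; antecedent false, conditional vacuously true — holds.
(3) 15 = 7×2 + 1, so 7 does not divide 15 — fails.
(4) values 1, -5, 15, 0 are pairwise distinct — holds.
(5) a3 = 0, a2 = 1; 0 < 1 (want ≥) — fails.
(6) a7 × a4 = -9 × 10 = -90 — holds.
(7) 15 = 9×1 + 6, so 9 does not divide 15 — fails.
(8) min(15, 1) = 1 — holds.
(9) a3 = 0, and 0 ≠ -3 — holds.
(10) a3 + a4 = 0 + 10 = 10 — holds.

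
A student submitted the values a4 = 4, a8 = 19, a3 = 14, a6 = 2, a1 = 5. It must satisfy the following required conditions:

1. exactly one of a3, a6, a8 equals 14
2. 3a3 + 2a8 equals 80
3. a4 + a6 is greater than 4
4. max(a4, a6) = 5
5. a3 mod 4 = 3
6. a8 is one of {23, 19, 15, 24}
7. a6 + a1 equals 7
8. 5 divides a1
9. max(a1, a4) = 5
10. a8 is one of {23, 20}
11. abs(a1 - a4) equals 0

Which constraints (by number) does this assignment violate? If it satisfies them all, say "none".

1. a3=14, a6=2, a8=19; 1 of them equals 14  true
2. 3a3 + 2a8 = 3(14) + 2(19) = 80  true
3. a4 + a6 = 4 + 2 = 6; 6 > 4  true
4. max(4, 2) = 4, not 5  false
5. 14 mod 4 = 2, not 3  false
6. a8 = 19 is in {23, 19, 15, 24}  true
7. a6 + a1 = 2 + 5 = 7  true
8. 5 / 5 = 1, so 5 divides 5  true
9. max(5, 4) = 5  true
10. a8 = 19 is not in {23, 20}  false
11. abs(5 - 4) = 1, not 0  false

Constraints 4, 5, 10, 11 do not hold.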